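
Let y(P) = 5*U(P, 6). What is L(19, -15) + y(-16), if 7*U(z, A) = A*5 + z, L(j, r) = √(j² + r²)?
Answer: 10 + √586 ≈ 34.207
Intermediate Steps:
U(z, A) = z/7 + 5*A/7 (U(z, A) = (A*5 + z)/7 = (5*A + z)/7 = (z + 5*A)/7 = z/7 + 5*A/7)
y(P) = 150/7 + 5*P/7 (y(P) = 5*(P/7 + (5/7)*6) = 5*(P/7 + 30/7) = 5*(30/7 + P/7) = 150/7 + 5*P/7)
L(19, -15) + y(-16) = √(19² + (-15)²) + (150/7 + (5/7)*(-16)) = √(361 + 225) + (150/7 - 80/7) = √586 + 10 = 10 + √586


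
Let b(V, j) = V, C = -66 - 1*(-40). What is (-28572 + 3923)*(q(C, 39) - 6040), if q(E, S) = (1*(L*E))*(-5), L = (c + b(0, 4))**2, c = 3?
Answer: 120040630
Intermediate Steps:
C = -26 (C = -66 + 40 = -26)
L = 9 (L = (3 + 0)**2 = 3**2 = 9)
q(E, S) = -45*E (q(E, S) = (1*(9*E))*(-5) = (9*E)*(-5) = -45*E)
(-28572 + 3923)*(q(C, 39) - 6040) = (-28572 + 3923)*(-45*(-26) - 6040) = -24649*(1170 - 6040) = -24649*(-4870) = 120040630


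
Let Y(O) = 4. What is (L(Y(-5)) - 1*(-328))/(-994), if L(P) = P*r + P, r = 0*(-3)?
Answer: -166/497 ≈ -0.33400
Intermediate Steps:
r = 0
L(P) = P (L(P) = P*0 + P = 0 + P = P)
(L(Y(-5)) - 1*(-328))/(-994) = (4 - 1*(-328))/(-994) = (4 + 328)*(-1/994) = 332*(-1/994) = -166/497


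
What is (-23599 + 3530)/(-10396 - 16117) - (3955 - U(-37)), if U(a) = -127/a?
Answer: -3875670151/980981 ≈ -3950.8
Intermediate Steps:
(-23599 + 3530)/(-10396 - 16117) - (3955 - U(-37)) = (-23599 + 3530)/(-10396 - 16117) - (3955 - (-127)/(-37)) = -20069/(-26513) - (3955 - (-127)*(-1)/37) = -20069*(-1/26513) - (3955 - 1*127/37) = 20069/26513 - (3955 - 127/37) = 20069/26513 - 1*146208/37 = 20069/26513 - 146208/37 = -3875670151/980981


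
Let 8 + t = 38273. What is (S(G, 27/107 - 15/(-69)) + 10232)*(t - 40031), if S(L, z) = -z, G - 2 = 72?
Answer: -44467519736/2461 ≈ -1.8069e+7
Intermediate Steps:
t = 38265 (t = -8 + 38273 = 38265)
G = 74 (G = 2 + 72 = 74)
(S(G, 27/107 - 15/(-69)) + 10232)*(t - 40031) = (-(27/107 - 15/(-69)) + 10232)*(38265 - 40031) = (-(27*(1/107) - 15*(-1/69)) + 10232)*(-1766) = (-(27/107 + 5/23) + 10232)*(-1766) = (-1*1156/2461 + 10232)*(-1766) = (-1156/2461 + 10232)*(-1766) = (25179796/2461)*(-1766) = -44467519736/2461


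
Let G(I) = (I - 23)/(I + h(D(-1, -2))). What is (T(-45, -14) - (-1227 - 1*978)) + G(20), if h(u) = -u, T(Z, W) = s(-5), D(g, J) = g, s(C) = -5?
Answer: 15399/7 ≈ 2199.9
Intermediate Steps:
T(Z, W) = -5
G(I) = (-23 + I)/(1 + I) (G(I) = (I - 23)/(I - 1*(-1)) = (-23 + I)/(I + 1) = (-23 + I)/(1 + I))
(T(-45, -14) - (-1227 - 1*978)) + G(20) = (-5 - (-1227 - 1*978)) + (-23 + 20)/(1 + 20) = (-5 - (-1227 - 978)) - 3/21 = (-5 - 1*(-2205)) + (1/21)*(-3) = (-5 + 2205) - ⅐ = 2200 - ⅐ = 15399/7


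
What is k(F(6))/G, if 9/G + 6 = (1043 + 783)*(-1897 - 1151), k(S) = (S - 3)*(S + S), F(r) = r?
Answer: -22262616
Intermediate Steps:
k(S) = 2*S*(-3 + S) (k(S) = (-3 + S)*(2*S) = 2*S*(-3 + S))
G = -1/618406 (G = 9/(-6 + (1043 + 783)*(-1897 - 1151)) = 9/(-6 + 1826*(-3048)) = 9/(-6 - 5565648) = 9/(-5565654) = 9*(-1/5565654) = -1/618406 ≈ -1.6171e-6)
k(F(6))/G = (2*6*(-3 + 6))/(-1/618406) = (2*6*3)*(-618406) = 36*(-618406) = -22262616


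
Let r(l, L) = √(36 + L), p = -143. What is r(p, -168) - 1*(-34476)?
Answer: 34476 + 2*I*√33 ≈ 34476.0 + 11.489*I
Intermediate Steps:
r(p, -168) - 1*(-34476) = √(36 - 168) - 1*(-34476) = √(-132) + 34476 = 2*I*√33 + 34476 = 34476 + 2*I*√33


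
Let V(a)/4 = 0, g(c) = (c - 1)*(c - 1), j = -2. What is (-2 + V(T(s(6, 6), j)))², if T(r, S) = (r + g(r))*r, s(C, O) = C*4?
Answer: 4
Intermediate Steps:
s(C, O) = 4*C
g(c) = (-1 + c)² (g(c) = (-1 + c)*(-1 + c) = (-1 + c)²)
T(r, S) = r*(r + (-1 + r)²) (T(r, S) = (r + (-1 + r)²)*r = r*(r + (-1 + r)²))
V(a) = 0 (V(a) = 4*0 = 0)
(-2 + V(T(s(6, 6), j)))² = (-2 + 0)² = (-2)² = 4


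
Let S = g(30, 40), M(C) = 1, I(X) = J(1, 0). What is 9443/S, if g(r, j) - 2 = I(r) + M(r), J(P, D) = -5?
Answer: -9443/2 ≈ -4721.5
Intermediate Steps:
I(X) = -5
g(r, j) = -2 (g(r, j) = 2 + (-5 + 1) = 2 - 4 = -2)
S = -2
9443/S = 9443/(-2) = 9443*(-1/2) = -9443/2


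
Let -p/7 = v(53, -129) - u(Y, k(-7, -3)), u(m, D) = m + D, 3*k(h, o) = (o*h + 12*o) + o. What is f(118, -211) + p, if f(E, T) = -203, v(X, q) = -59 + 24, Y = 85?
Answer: 595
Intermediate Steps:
v(X, q) = -35
k(h, o) = 13*o/3 + h*o/3 (k(h, o) = ((o*h + 12*o) + o)/3 = ((h*o + 12*o) + o)/3 = ((12*o + h*o) + o)/3 = (13*o + h*o)/3 = 13*o/3 + h*o/3)
u(m, D) = D + m
p = 798 (p = -7*(-35 - ((1/3)*(-3)*(13 - 7) + 85)) = -7*(-35 - ((1/3)*(-3)*6 + 85)) = -7*(-35 - (-6 + 85)) = -7*(-35 - 1*79) = -7*(-35 - 79) = -7*(-114) = 798)
f(118, -211) + p = -203 + 798 = 595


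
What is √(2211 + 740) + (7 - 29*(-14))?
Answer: 413 + √2951 ≈ 467.32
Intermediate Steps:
√(2211 + 740) + (7 - 29*(-14)) = √2951 + (7 + 406) = √2951 + 413 = 413 + √2951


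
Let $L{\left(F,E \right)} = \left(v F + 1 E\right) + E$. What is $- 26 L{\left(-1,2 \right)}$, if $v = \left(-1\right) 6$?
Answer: $-260$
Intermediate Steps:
$v = -6$
$L{\left(F,E \right)} = - 6 F + 2 E$ ($L{\left(F,E \right)} = \left(- 6 F + 1 E\right) + E = \left(- 6 F + E\right) + E = \left(E - 6 F\right) + E = - 6 F + 2 E$)
$- 26 L{\left(-1,2 \right)} = - 26 \left(\left(-6\right) \left(-1\right) + 2 \cdot 2\right) = - 26 \left(6 + 4\right) = \left(-26\right) 10 = -260$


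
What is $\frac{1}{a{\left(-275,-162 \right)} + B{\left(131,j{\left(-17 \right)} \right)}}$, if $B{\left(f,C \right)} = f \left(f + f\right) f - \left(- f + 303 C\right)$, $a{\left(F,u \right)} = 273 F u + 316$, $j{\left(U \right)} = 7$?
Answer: $\frac{1}{16656658} \approx 6.0036 \cdot 10^{-8}$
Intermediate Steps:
$a{\left(F,u \right)} = 316 + 273 F u$ ($a{\left(F,u \right)} = 273 F u + 316 = 316 + 273 F u$)
$B{\left(f,C \right)} = f - 303 C + 2 f^{3}$ ($B{\left(f,C \right)} = f 2 f f - \left(- f + 303 C\right) = 2 f^{2} f - \left(- f + 303 C\right) = 2 f^{3} - \left(- f + 303 C\right) = f - 303 C + 2 f^{3}$)
$\frac{1}{a{\left(-275,-162 \right)} + B{\left(131,j{\left(-17 \right)} \right)}} = \frac{1}{\left(316 + 273 \left(-275\right) \left(-162\right)\right) + \left(131 - 2121 + 2 \cdot 131^{3}\right)} = \frac{1}{\left(316 + 12162150\right) + \left(131 - 2121 + 2 \cdot 2248091\right)} = \frac{1}{12162466 + \left(131 - 2121 + 4496182\right)} = \frac{1}{12162466 + 4494192} = \frac{1}{16656658}$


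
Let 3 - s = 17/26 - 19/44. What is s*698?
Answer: 554561/286 ≈ 1939.0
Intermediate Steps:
s = 1589/572 (s = 3 - (17/26 - 19/44) = 3 - 1*127/572 = 3 - 127/572 = 1589/572 ≈ 2.7780)
s*698 = (1589/572)*698 = 554561/286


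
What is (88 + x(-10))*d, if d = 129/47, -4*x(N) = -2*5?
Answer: 23349/94 ≈ 248.39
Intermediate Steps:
x(N) = 5/2 (x(N) = -(-1)*5/2 = -¼*(-10) = 5/2)
d = 129/47 (d = 129*(1/47) = 129/47 ≈ 2.7447)
(88 + x(-10))*d = (88 + 5/2)*(129/47) = (181/2)*(129/47) = 23349/94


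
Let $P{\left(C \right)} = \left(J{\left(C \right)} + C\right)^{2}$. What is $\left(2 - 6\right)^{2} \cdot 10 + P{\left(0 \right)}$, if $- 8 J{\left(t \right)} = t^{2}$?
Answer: $160$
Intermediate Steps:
$J{\left(t \right)} = - \frac{t^{2}}{8}$
$P{\left(C \right)} = \left(C - \frac{C^{2}}{8}\right)^{2}$ ($P{\left(C \right)} = \left(- \frac{C^{2}}{8} + C\right)^{2} = \left(C - \frac{C^{2}}{8}\right)^{2}$)
$\left(2 - 6\right)^{2} \cdot 10 + P{\left(0 \right)} = \left(2 - 6\right)^{2} \cdot 10 + \frac{0^{2} \left(-8 + 0\right)^{2}}{64} = \left(-4\right)^{2} \cdot 10 + \frac{1}{64} \cdot 0 \left(-8\right)^{2} = 16 \cdot 10 + \frac{1}{64} \cdot 0 \cdot 64 = 160 + 0 = 160$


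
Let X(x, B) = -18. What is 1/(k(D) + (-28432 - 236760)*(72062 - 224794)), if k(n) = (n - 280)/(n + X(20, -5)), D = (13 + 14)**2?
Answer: 711/28797849531233 ≈ 2.4689e-11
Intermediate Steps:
D = 729 (D = 27**2 = 729)
k(n) = (-280 + n)/(-18 + n) (k(n) = (n - 280)/(n - 18) = (-280 + n)/(-18 + n))
1/(k(D) + (-28432 - 236760)*(72062 - 224794)) = 1/((-280 + 729)/(-18 + 729) + (-28432 - 236760)*(72062 - 224794)) = 1/(449/711 - 265192*(-152732)) = 1/((1/711)*449 + 40503304544) = 1/(449/711 + 40503304544) = 1/(28797849531233/711) = 711/28797849531233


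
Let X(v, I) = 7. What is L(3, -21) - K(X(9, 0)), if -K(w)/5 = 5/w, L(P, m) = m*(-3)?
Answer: 466/7 ≈ 66.571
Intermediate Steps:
L(P, m) = -3*m
K(w) = -25/w
L(3, -21) - K(X(9, 0)) = -3*(-21) - (-25)/7 = 63 - (-25)/7 = 63 - 1*(-25/7) = 63 + 25/7 = 466/7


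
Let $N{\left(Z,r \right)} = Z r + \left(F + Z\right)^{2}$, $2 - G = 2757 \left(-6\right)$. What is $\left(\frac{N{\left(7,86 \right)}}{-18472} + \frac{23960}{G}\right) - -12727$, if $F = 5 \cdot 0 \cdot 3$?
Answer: $\frac{121556649791}{9550024} \approx 12728.0$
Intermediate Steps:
$G = 16544$ ($G = 2 - 2757 \left(-6\right) = 2 - -16542 = 2 + 16542 = 16544$)
$F = 0$ ($F = 0 \cdot 3 = 0$)
$N{\left(Z,r \right)} = Z^{2} + Z r$ ($N{\left(Z,r \right)} = Z r + \left(0 + Z\right)^{2} = Z r + Z^{2} = Z^{2} + Z r$)
$\left(\frac{N{\left(7,86 \right)}}{-18472} + \frac{23960}{G}\right) - -12727 = \left(\frac{7 \left(7 + 86\right)}{-18472} + \frac{23960}{16544}\right) - -12727 = \left(7 \cdot 93 \left(- \frac{1}{18472}\right) + 23960 \cdot \frac{1}{16544}\right) + 12727 = \left(651 \left(- \frac{1}{18472}\right) + \frac{2995}{2068}\right) + 12727 = \left(- \frac{651}{18472} + \frac{2995}{2068}\right) + 12727 = \frac{13494343}{9550024} + 12727 = \frac{121556649791}{9550024}$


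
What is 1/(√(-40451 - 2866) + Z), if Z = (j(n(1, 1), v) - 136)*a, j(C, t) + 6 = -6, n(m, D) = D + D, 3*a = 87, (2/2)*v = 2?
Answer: -4292/18464581 - 3*I*√4813/18464581 ≈ -0.00023245 - 1.1272e-5*I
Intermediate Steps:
v = 2
a = 29 (a = (⅓)*87 = 29)
n(m, D) = 2*D
j(C, t) = -12 (j(C, t) = -6 - 6 = -12)
Z = -4292 (Z = (-12 - 136)*29 = -148*29 = -4292)
1/(√(-40451 - 2866) + Z) = 1/(√(-40451 - 2866) - 4292) = 1/(√(-43317) - 4292) = 1/(3*I*√4813 - 4292) = 1/(-4292 + 3*I*√4813)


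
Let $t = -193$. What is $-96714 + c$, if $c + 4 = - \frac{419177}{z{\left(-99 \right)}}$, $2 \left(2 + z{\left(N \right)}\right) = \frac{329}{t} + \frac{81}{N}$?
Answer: $\frac{220237339}{6924} \approx 31808.0$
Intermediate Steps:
$z{\left(N \right)} = - \frac{1101}{386} + \frac{81}{2 N}$ ($z{\left(N \right)} = -2 + \frac{\frac{329}{-193} + \frac{81}{N}}{2} = -2 + \frac{329 \left(- \frac{1}{193}\right) + \frac{81}{N}}{2} = -2 + \frac{- \frac{329}{193} + \frac{81}{N}}{2} = -2 - \left(\frac{329}{386} - \frac{81}{2 N}\right) = - \frac{1101}{386} + \frac{81}{2 N}$)
$c = \frac{889885075}{6924}$ ($c = -4 - \frac{419177}{\frac{3}{386} \frac{1}{-99} \left(5211 - -36333\right)} = -4 - \frac{419177}{\frac{3}{386} \left(- \frac{1}{99}\right) \left(5211 + 36333\right)} = -4 - \frac{419177}{\frac{3}{386} \left(- \frac{1}{99}\right) 41544} = -4 - \frac{419177}{- \frac{6924}{2123}} = -4 - - \frac{889912771}{6924} = -4 + \frac{889912771}{6924} = \frac{889885075}{6924} \approx 1.2852 \cdot 10^{5}$)
$-96714 + c = -96714 + \frac{889885075}{6924} = \frac{220237339}{6924}$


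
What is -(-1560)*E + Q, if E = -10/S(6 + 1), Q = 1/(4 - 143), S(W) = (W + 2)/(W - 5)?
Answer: -1445603/417 ≈ -3466.7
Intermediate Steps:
S(W) = (2 + W)/(-5 + W)
Q = -1/139 (Q = 1/(-139) = -1/139 ≈ -0.0071942)
E = -20/9 (E = -10*(-5 + (6 + 1))/(2 + (6 + 1)) = -10*(-5 + 7)/(2 + 7) = -10/(9/2) = -10/((1/2)*9) = -10/9/2 = -10*2/9 = -20/9 ≈ -2.2222)
-(-1560)*E + Q = -(-1560)*(-20)/9 - 1/139 = -130*80/3 - 1/139 = -10400/3 - 1/139 = -1445603/417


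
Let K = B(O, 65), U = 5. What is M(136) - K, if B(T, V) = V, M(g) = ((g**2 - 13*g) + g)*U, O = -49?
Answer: 84255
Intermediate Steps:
M(g) = -60*g + 5*g**2 (M(g) = ((g**2 - 13*g) + g)*5 = (g**2 - 12*g)*5 = -60*g + 5*g**2)
K = 65
M(136) - K = 5*136*(-12 + 136) - 1*65 = 5*136*124 - 65 = 84320 - 65 = 84255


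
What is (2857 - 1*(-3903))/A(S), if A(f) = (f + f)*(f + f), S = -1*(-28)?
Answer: 845/392 ≈ 2.1556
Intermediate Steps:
S = 28
A(f) = 4*f**2 (A(f) = (2*f)*(2*f) = 4*f**2)
(2857 - 1*(-3903))/A(S) = (2857 - 1*(-3903))/((4*28**2)) = (2857 + 3903)/((4*784)) = 6760/3136 = 6760*(1/3136) = 845/392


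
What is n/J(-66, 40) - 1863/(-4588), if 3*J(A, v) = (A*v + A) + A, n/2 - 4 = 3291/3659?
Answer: 219076727/553987236 ≈ 0.39545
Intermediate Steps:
n = 35854/3659 (n = 8 + 2*(3291/3659) = 8 + 6582/3659 = 35854/3659 ≈ 9.7989)
J(A, v) = 2*A/3 + A*v/3 (J(A, v) = ((A*v + A) + A)/3 = ((A + A*v) + A)/3 = (2*A + A*v)/3 = 2*A/3 + A*v/3)
n/J(-66, 40) - 1863/(-4588) = 35854/(3659*(((1/3)*(-66)*(2 + 40)))) - 1863/(-4588) = 35854/(3659*(((1/3)*(-66)*42))) - 1863*(-1/4588) = (35854/3659)/(-924) + 1863/4588 = (35854/3659)*(-1/924) + 1863/4588 = -2561/241494 + 1863/4588 = 219076727/553987236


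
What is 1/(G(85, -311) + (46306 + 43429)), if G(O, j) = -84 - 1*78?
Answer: 1/89573 ≈ 1.1164e-5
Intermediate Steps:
G(O, j) = -162 (G(O, j) = -84 - 78 = -162)
1/(G(85, -311) + (46306 + 43429)) = 1/(-162 + (46306 + 43429)) = 1/(-162 + 89735) = 1/89573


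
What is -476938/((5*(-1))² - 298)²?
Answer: -68134/10647 ≈ -6.3994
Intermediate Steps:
-476938/((5*(-1))² - 298)² = -476938/((-5)² - 298)² = -476938/(25 - 298)² = -476938/((-273)²) = -476938/74529 = -476938*1/74529 = -68134/10647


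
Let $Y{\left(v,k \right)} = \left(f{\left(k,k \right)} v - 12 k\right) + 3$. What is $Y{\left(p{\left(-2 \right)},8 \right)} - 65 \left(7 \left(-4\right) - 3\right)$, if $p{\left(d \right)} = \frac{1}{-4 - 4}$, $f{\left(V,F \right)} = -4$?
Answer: $\frac{3845}{2} \approx 1922.5$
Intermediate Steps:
$p{\left(d \right)} = - \frac{1}{8}$ ($p{\left(d \right)} = \frac{1}{-8} = - \frac{1}{8}$)
$Y{\left(v,k \right)} = 3 - 12 k - 4 v$ ($Y{\left(v,k \right)} = \left(- 4 v - 12 k\right) + 3 = \left(- 12 k - 4 v\right) + 3 = 3 - 12 k - 4 v$)
$Y{\left(p{\left(-2 \right)},8 \right)} - 65 \left(7 \left(-4\right) - 3\right) = \left(3 - 96 - - \frac{1}{2}\right) - 65 \left(7 \left(-4\right) - 3\right) = \left(3 - 96 + \frac{1}{2}\right) - 65 \left(-28 - 3\right) = - \frac{185}{2} - -2015 = - \frac{185}{2} + 2015 = \frac{3845}{2}$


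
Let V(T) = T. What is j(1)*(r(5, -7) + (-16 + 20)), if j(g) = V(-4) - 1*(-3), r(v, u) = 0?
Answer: -4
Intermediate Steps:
j(g) = -1 (j(g) = -4 - 1*(-3) = -4 + 3 = -1)
j(1)*(r(5, -7) + (-16 + 20)) = -(0 + (-16 + 20)) = -(0 + 4) = -1*4 = -4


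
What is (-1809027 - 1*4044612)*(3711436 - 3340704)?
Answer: -2170131293748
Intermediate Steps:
(-1809027 - 1*4044612)*(3711436 - 3340704) = (-1809027 - 4044612)*370732 = -5853639*370732 = -2170131293748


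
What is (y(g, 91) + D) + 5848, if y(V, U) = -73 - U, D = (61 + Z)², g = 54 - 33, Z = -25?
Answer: 6980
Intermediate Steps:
g = 21
D = 1296 (D = (61 - 25)² = 36² = 1296)
(y(g, 91) + D) + 5848 = ((-73 - 1*91) + 1296) + 5848 = ((-73 - 91) + 1296) + 5848 = (-164 + 1296) + 5848 = 1132 + 5848 = 6980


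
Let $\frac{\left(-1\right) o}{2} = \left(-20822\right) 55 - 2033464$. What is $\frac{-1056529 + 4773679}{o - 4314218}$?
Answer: $\frac{371715}{204313} \approx 1.8193$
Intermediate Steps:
$o = 6357348$ ($o = - 2 \left(\left(-20822\right) 55 - 2033464\right) = - 2 \left(-1145210 - 2033464\right) = \left(-2\right) \left(-3178674\right) = 6357348$)
$\frac{-1056529 + 4773679}{o - 4314218} = \frac{-1056529 + 4773679}{6357348 - 4314218} = \frac{3717150}{2043130} = 3717150 \cdot \frac{1}{2043130} = \frac{371715}{204313}$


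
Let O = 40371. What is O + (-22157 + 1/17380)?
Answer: 316559321/17380 ≈ 18214.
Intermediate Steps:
O + (-22157 + 1/17380) = 40371 + (-22157 + 1/17380) = 40371 - 385088659/17380 = 316559321/17380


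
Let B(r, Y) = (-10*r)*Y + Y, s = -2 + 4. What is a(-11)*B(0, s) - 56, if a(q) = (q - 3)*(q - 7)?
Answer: 448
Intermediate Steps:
s = 2
a(q) = (-7 + q)*(-3 + q) (a(q) = (-3 + q)*(-7 + q) = (-7 + q)*(-3 + q))
B(r, Y) = Y - 10*Y*r (B(r, Y) = -10*Y*r + Y = Y - 10*Y*r)
a(-11)*B(0, s) - 56 = (21 + (-11)**2 - 10*(-11))*(2*(1 - 10*0)) - 56 = (21 + 121 + 110)*(2*(1 + 0)) - 56 = 252*(2*1) - 56 = 252*2 - 56 = 504 - 56 = 448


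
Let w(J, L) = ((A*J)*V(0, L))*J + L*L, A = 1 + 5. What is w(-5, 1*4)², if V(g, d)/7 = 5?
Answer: 27730756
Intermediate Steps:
V(g, d) = 35 (V(g, d) = 7*5 = 35)
A = 6
w(J, L) = L² + 210*J² (w(J, L) = ((6*J)*35)*J + L*L = (210*J)*J + L² = 210*J² + L² = L² + 210*J²)
w(-5, 1*4)² = ((1*4)² + 210*(-5)²)² = (4² + 210*25)² = (16 + 5250)² = 5266² = 27730756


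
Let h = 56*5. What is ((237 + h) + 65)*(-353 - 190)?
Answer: -316026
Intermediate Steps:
h = 280
((237 + h) + 65)*(-353 - 190) = ((237 + 280) + 65)*(-353 - 190) = (517 + 65)*(-543) = 582*(-543) = -316026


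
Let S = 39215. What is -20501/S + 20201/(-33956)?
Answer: -1488314171/1331584540 ≈ -1.1177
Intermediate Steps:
-20501/S + 20201/(-33956) = -20501/39215 + 20201/(-33956) = -20501*1/39215 + 20201*(-1/33956) = -20501/39215 - 20201/33956 = -1488314171/1331584540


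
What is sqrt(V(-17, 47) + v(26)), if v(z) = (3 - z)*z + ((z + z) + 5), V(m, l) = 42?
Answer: I*sqrt(499) ≈ 22.338*I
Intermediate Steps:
v(z) = 5 + 2*z + z*(3 - z) (v(z) = z*(3 - z) + (2*z + 5) = z*(3 - z) + (5 + 2*z) = 5 + 2*z + z*(3 - z))
sqrt(V(-17, 47) + v(26)) = sqrt(42 + (5 - 1*26**2 + 5*26)) = sqrt(42 + (5 - 1*676 + 130)) = sqrt(42 + (5 - 676 + 130)) = sqrt(42 - 541) = sqrt(-499) = I*sqrt(499)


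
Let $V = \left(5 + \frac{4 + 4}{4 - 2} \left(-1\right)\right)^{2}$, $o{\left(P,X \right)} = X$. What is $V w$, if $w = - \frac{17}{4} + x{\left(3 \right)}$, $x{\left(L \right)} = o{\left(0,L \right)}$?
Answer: $- \frac{5}{4} \approx -1.25$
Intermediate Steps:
$x{\left(L \right)} = L$
$w = - \frac{5}{4}$ ($w = - \frac{17}{4} + 3 = - \frac{5}{4} \approx -1.25$)
$V = 1$ ($V = \left(5 + \frac{8}{2} \left(-1\right)\right)^{2} = \left(5 + 8 \cdot \frac{1}{2} \left(-1\right)\right)^{2} = \left(5 + 4 \left(-1\right)\right)^{2} = \left(5 - 4\right)^{2} = 1^{2} = 1$)
$V w = 1 \left(- \frac{5}{4}\right) = - \frac{5}{4}$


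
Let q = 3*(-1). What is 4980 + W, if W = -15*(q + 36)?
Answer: 4485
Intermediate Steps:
q = -3
W = -495 (W = -15*(-3 + 36) = -15*33 = -495)
4980 + W = 4980 - 495 = 4485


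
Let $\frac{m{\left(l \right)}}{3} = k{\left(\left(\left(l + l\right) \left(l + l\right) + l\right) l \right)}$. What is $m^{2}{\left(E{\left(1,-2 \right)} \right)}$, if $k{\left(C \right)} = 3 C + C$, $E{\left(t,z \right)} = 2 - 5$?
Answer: $1411344$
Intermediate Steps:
$E{\left(t,z \right)} = -3$
$k{\left(C \right)} = 4 C$
$m{\left(l \right)} = 12 l \left(l + 4 l^{2}\right)$ ($m{\left(l \right)} = 3 \cdot 4 \left(\left(l + l\right) \left(l + l\right) + l\right) l = 3 \cdot 4 \left(2 l 2 l + l\right) l = 3 \cdot 4 \left(4 l^{2} + l\right) l = 3 \cdot 4 \left(l + 4 l^{2}\right) l = 3 \cdot 4 l \left(l + 4 l^{2}\right) = 12 l \left(l + 4 l^{2}\right)$)
$m^{2}{\left(E{\left(1,-2 \right)} \right)} = \left(\left(-3\right)^{2} \left(12 + 48 \left(-3\right)\right)\right)^{2} = \left(9 \left(12 - 144\right)\right)^{2} = \left(9 \left(-132\right)\right)^{2} = \left(-1188\right)^{2} = 1411344$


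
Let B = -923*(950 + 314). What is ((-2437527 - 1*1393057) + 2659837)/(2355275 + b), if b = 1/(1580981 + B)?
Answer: -485051018823/975811629976 ≈ -0.49707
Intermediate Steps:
B = -1166672 (B = -923*1264 = -1166672)
b = 1/414309 (b = 1/(1580981 - 1166672) = 1/414309 ≈ 2.4137e-6)
((-2437527 - 1*1393057) + 2659837)/(2355275 + b) = ((-2437527 - 1*1393057) + 2659837)/(2355275 + 1/414309) = ((-2437527 - 1393057) + 2659837)/(975811629976/414309) = (-3830584 + 2659837)*(414309/975811629976) = -1170747*414309/975811629976 = -485051018823/975811629976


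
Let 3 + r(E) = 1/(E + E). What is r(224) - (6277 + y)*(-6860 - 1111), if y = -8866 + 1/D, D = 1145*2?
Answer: -10585913722471/512960 ≈ -2.0637e+7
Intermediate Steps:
r(E) = -3 + 1/(2*E) (r(E) = -3 + 1/(E + E) = -3 + 1/(2*E))
D = 2290
y = -20303139/2290 (y = -8866 + 1/2290 = -20303139/2290 ≈ -8866.0)
r(224) - (6277 + y)*(-6860 - 1111) = (-3 + (1/2)/224) - (6277 - 20303139/2290)*(-6860 - 1111) = (-3 + (1/2)*(1/224)) - (-5928809)*(-7971)/2290 = (-3 + 1/448) - 1*47258536539/2290 = -1343/448 - 47258536539/2290 = -10585913722471/512960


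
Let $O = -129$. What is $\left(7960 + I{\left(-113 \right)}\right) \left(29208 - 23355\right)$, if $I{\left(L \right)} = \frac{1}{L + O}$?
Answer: $\frac{11274745107}{242} \approx 4.659 \cdot 10^{7}$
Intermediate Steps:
$I{\left(L \right)} = \frac{1}{-129 + L}$ ($I{\left(L \right)} = \frac{1}{L - 129} = \frac{1}{-129 + L}$)
$\left(7960 + I{\left(-113 \right)}\right) \left(29208 - 23355\right) = \left(7960 + \frac{1}{-129 - 113}\right) \left(29208 - 23355\right) = \left(7960 + \frac{1}{-242}\right) \left(29208 - 23355\right) = \left(7960 - \frac{1}{242}\right) \left(29208 - 23355\right) = \frac{1926319}{242} \cdot 5853 = \frac{11274745107}{242}$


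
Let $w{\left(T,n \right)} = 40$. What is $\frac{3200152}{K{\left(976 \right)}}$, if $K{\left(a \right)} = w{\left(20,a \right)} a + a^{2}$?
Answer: $\frac{400019}{123952} \approx 3.2272$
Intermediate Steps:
$K{\left(a \right)} = a^{2} + 40 a$ ($K{\left(a \right)} = 40 a + a^{2} = a^{2} + 40 a$)
$\frac{3200152}{K{\left(976 \right)}} = \frac{3200152}{976 \left(40 + 976\right)} = \frac{3200152}{976 \cdot 1016} = \frac{3200152}{991616} = 3200152 \cdot \frac{1}{991616} = \frac{400019}{123952}$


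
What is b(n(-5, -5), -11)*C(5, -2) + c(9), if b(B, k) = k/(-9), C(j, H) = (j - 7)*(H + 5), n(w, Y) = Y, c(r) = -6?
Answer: -40/3 ≈ -13.333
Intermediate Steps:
C(j, H) = (-7 + j)*(5 + H)
b(B, k) = -k/9 (b(B, k) = k*(-1/9) = -k/9)
b(n(-5, -5), -11)*C(5, -2) + c(9) = (-1/9*(-11))*(-35 - 7*(-2) + 5*5 - 2*5) - 6 = 11*(-35 + 14 + 25 - 10)/9 - 6 = (11/9)*(-6) - 6 = -22/3 - 6 = -40/3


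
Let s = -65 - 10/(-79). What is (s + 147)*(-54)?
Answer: -350352/79 ≈ -4434.8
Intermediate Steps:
s = -5125/79 (s = -65 - 10*(-1/79) = -65 + 10/79 = -5125/79 ≈ -64.873)
(s + 147)*(-54) = (-5125/79 + 147)*(-54) = (6488/79)*(-54) = -350352/79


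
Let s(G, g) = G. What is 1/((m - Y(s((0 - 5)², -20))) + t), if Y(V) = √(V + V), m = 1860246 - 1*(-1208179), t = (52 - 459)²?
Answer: 1617037/5229617318713 + 5*√2/10459234637426 ≈ 3.0921e-7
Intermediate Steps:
t = 165649 (t = (-407)² = 165649)
m = 3068425 (m = 1860246 + 1208179 = 3068425)
Y(V) = √2*√V (Y(V) = √(2*V) = √2*√V)
1/((m - Y(s((0 - 5)², -20))) + t) = 1/((3068425 - √2*√((0 - 5)²)) + 165649) = 1/((3068425 - √2*√((-5)²)) + 165649) = 1/((3068425 - √2*√25) + 165649) = 1/((3068425 - √2*5) + 165649) = 1/((3068425 - 5*√2) + 165649) = 1/(3234074 - 5*√2)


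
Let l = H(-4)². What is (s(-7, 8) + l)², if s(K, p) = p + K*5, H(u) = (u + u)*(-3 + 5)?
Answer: 52441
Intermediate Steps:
H(u) = 4*u (H(u) = (2*u)*2 = 4*u)
s(K, p) = p + 5*K
l = 256 (l = (4*(-4))² = (-16)² = 256)
(s(-7, 8) + l)² = ((8 + 5*(-7)) + 256)² = ((8 - 35) + 256)² = (-27 + 256)² = 229² = 52441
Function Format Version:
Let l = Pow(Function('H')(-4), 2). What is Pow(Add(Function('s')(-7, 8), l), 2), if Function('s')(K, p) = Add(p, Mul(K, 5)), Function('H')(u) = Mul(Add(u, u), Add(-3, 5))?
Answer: 52441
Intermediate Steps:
Function('H')(u) = Mul(4, u) (Function('H')(u) = Mul(Mul(2, u), 2) = Mul(4, u))
Function('s')(K, p) = Add(p, Mul(5, K))
l = 256 (l = Pow(Mul(4, -4), 2) = Pow(-16, 2) = 256)
Pow(Add(Function('s')(-7, 8), l), 2) = Pow(Add(Add(8, Mul(5, -7)), 256), 2) = Pow(Add(Add(8, -35), 256), 2) = Pow(Add(-27, 256), 2) = Pow(229, 2) = 52441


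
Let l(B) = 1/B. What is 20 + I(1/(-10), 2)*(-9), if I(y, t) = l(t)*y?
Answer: 409/20 ≈ 20.450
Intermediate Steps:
l(B) = 1/B
I(y, t) = y/t
20 + I(1/(-10), 2)*(-9) = 20 + (1/(-10*2))*(-9) = 20 - ⅒*½*(-9) = 20 - 1/20*(-9) = 20 + 9/20 = 409/20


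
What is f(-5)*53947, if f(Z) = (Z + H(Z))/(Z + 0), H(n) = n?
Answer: 107894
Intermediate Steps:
f(Z) = 2 (f(Z) = (Z + Z)/(Z + 0) = (2*Z)/Z = 2)
f(-5)*53947 = 2*53947 = 107894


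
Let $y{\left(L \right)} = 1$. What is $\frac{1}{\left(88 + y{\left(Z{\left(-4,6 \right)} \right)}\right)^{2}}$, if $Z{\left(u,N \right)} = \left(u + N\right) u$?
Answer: $\frac{1}{7921} \approx 0.00012625$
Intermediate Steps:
$Z{\left(u,N \right)} = u \left(N + u\right)$ ($Z{\left(u,N \right)} = \left(N + u\right) u = u \left(N + u\right)$)
$\frac{1}{\left(88 + y{\left(Z{\left(-4,6 \right)} \right)}\right)^{2}} = \frac{1}{\left(88 + 1\right)^{2}} = \frac{1}{89^{2}} = \frac{1}{7921}$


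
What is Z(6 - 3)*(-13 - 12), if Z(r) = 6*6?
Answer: -900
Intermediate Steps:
Z(r) = 36
Z(6 - 3)*(-13 - 12) = 36*(-13 - 12) = 36*(-25) = -900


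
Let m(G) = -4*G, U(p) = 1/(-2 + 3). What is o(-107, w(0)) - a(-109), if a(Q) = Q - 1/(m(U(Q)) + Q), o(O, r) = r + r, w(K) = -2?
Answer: 11864/113 ≈ 104.99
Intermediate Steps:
U(p) = 1 (U(p) = 1/1 = 1)
o(O, r) = 2*r
a(Q) = Q - 1/(-4 + Q) (a(Q) = Q - 1/(-4*1 + Q) = Q - 1/(-4 + Q))
o(-107, w(0)) - a(-109) = 2*(-2) - (-1 + (-109)² - 4*(-109))/(-4 - 109) = -4 - (-1 + 11881 + 436)/(-113) = -4 - (-1)*12316/113 = -4 - 1*(-12316/113) = -4 + 12316/113 = 11864/113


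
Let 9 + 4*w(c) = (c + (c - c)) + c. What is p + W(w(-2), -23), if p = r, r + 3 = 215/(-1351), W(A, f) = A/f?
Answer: -375093/124292 ≈ -3.0178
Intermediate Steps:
w(c) = -9/4 + c/2 (w(c) = -9/4 + ((c + (c - c)) + c)/4 = -9/4 + ((c + 0) + c)/4 = -9/4 + (c + c)/4 = -9/4 + (2*c)/4 = -9/4 + c/2)
r = -4268/1351 (r = -3 + 215/(-1351) = -3 + 215*(-1/1351) = -3 - 215/1351 = -4268/1351 ≈ -3.1591)
p = -4268/1351 ≈ -3.1591
p + W(w(-2), -23) = -4268/1351 + (-9/4 + (1/2)*(-2))/(-23) = -4268/1351 + (-9/4 - 1)*(-1/23) = -4268/1351 - 13/4*(-1/23) = -4268/1351 + 13/92 = -375093/124292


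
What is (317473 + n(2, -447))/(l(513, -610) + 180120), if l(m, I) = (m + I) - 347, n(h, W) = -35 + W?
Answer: 316991/179676 ≈ 1.7642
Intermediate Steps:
l(m, I) = -347 + I + m (l(m, I) = (I + m) - 347 = -347 + I + m)
(317473 + n(2, -447))/(l(513, -610) + 180120) = (317473 + (-35 - 447))/((-347 - 610 + 513) + 180120) = (317473 - 482)/(-444 + 180120) = 316991/179676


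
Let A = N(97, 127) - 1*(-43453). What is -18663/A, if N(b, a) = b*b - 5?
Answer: -6221/17619 ≈ -0.35308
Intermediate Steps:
N(b, a) = -5 + b**2 (N(b, a) = b**2 - 5 = -5 + b**2)
A = 52857 (A = (-5 + 97**2) - 1*(-43453) = (-5 + 9409) + 43453 = 9404 + 43453 = 52857)
-18663/A = -18663/52857 = -1*6221/17619 = -6221/17619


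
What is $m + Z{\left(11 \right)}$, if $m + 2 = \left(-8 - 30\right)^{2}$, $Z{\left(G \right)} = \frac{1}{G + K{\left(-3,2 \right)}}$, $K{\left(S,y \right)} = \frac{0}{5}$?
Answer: $\frac{15863}{11} \approx 1442.1$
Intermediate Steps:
$K{\left(S,y \right)} = 0$ ($K{\left(S,y \right)} = 0 \cdot \frac{1}{5} = 0$)
$Z{\left(G \right)} = \frac{1}{G}$ ($Z{\left(G \right)} = \frac{1}{G + 0} = \frac{1}{G}$)
$m = 1442$ ($m = -2 + \left(-8 - 30\right)^{2} = -2 + \left(-38\right)^{2} = -2 + 1444 = 1442$)
$m + Z{\left(11 \right)} = 1442 + \frac{1}{11} = \frac{15863}{11}$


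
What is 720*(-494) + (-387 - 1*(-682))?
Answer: -355385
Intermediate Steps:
720*(-494) + (-387 - 1*(-682)) = -355680 + (-387 + 682) = -355680 + 295 = -355385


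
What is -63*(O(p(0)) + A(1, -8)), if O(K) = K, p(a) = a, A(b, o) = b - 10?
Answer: 567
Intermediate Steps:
A(b, o) = -10 + b
-63*(O(p(0)) + A(1, -8)) = -63*(0 + (-10 + 1)) = -63*(0 - 9) = -63*(-9) = 567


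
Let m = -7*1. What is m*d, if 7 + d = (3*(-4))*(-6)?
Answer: -455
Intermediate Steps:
m = -7
d = 65 (d = -7 + (3*(-4))*(-6) = -7 - 12*(-6) = -7 + 72 = 65)
m*d = -7*65 = -455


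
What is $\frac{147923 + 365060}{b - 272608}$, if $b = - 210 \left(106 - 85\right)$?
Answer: $- \frac{512983}{277018} \approx -1.8518$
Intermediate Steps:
$b = -4410$ ($b = - 210 \left(106 + \left(-118 + 33\right)\right) = - 210 \left(106 - 85\right) = \left(-210\right) 21 = -4410$)
$\frac{147923 + 365060}{b - 272608} = \frac{147923 + 365060}{-4410 - 272608} = \frac{512983}{-277018} = 512983 \left(- \frac{1}{277018}\right) = - \frac{512983}{277018}$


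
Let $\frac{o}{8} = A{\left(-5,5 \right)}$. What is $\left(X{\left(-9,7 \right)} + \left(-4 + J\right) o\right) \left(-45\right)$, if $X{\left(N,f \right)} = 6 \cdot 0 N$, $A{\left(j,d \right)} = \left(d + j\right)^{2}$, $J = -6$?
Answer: $0$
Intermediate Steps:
$X{\left(N,f \right)} = 0$ ($X{\left(N,f \right)} = 0 N = 0$)
$o = 0$ ($o = 8 \left(5 - 5\right)^{2} = 8 \cdot 0^{2} = 8 \cdot 0 = 0$)
$\left(X{\left(-9,7 \right)} + \left(-4 + J\right) o\right) \left(-45\right) = \left(0 + \left(-4 - 6\right) 0\right) \left(-45\right) = \left(0 - 0\right) \left(-45\right) = \left(0 + 0\right) \left(-45\right) = 0 \left(-45\right) = 0$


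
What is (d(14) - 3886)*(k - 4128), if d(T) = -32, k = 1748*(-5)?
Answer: 50416824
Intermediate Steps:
k = -8740
(d(14) - 3886)*(k - 4128) = (-32 - 3886)*(-8740 - 4128) = -3918*(-12868) = 50416824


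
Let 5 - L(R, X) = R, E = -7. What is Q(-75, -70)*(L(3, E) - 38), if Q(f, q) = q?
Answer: 2520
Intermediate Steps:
L(R, X) = 5 - R
Q(-75, -70)*(L(3, E) - 38) = -70*((5 - 1*3) - 38) = -70*((5 - 3) - 38) = -70*(2 - 38) = -70*(-36) = 2520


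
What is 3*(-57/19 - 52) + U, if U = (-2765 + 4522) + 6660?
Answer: 8252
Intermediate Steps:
U = 8417 (U = 1757 + 6660 = 8417)
3*(-57/19 - 52) + U = 3*(-57/19 - 52) + 8417 = 3*(-57*1/19 - 52) + 8417 = 3*(-3 - 52) + 8417 = 3*(-55) + 8417 = -165 + 8417 = 8252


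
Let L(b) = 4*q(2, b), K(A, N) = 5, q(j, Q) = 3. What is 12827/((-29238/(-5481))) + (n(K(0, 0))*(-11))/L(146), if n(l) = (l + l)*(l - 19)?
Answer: 74056997/29238 ≈ 2532.9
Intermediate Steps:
n(l) = 2*l*(-19 + l) (n(l) = (2*l)*(-19 + l) = 2*l*(-19 + l))
L(b) = 12 (L(b) = 4*3 = 12)
12827/((-29238/(-5481))) + (n(K(0, 0))*(-11))/L(146) = 12827/((-29238/(-5481))) + ((2*5*(-19 + 5))*(-11))/12 = 12827/((-29238*(-1/5481))) + ((2*5*(-14))*(-11))*(1/12) = 12827/(9746/1827) - 140*(-11)*(1/12) = 12827*(1827/9746) + 1540*(1/12) = 23434929/9746 + 385/3 = 74056997/29238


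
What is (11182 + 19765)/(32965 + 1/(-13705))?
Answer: 424128635/451785324 ≈ 0.93878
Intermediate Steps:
(11182 + 19765)/(32965 + 1/(-13705)) = 30947/(32965 - 1/13705) = 30947/(451785324/13705) = 30947*(13705/451785324) = 424128635/451785324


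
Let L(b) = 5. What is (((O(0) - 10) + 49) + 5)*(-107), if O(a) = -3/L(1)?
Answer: -23219/5 ≈ -4643.8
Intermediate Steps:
O(a) = -⅗ (O(a) = -3/5 = -3*⅕ = -⅗)
(((O(0) - 10) + 49) + 5)*(-107) = (((-⅗ - 10) + 49) + 5)*(-107) = ((-53/5 + 49) + 5)*(-107) = (192/5 + 5)*(-107) = (217/5)*(-107) = -23219/5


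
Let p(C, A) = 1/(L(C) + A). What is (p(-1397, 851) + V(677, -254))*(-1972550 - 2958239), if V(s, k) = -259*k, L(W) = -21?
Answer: -269232819608609/830 ≈ -3.2438e+11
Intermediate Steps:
p(C, A) = 1/(-21 + A)
(p(-1397, 851) + V(677, -254))*(-1972550 - 2958239) = (1/(-21 + 851) - 259*(-254))*(-1972550 - 2958239) = (1/830 + 65786)*(-4930789) = (54602381/830)*(-4930789) = -269232819608609/830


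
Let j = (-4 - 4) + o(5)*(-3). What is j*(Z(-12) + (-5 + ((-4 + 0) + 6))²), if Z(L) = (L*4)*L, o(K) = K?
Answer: -13455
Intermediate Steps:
j = -23 (j = (-4 - 4) + 5*(-3) = -8 - 15 = -23)
Z(L) = 4*L² (Z(L) = (4*L)*L = 4*L²)
j*(Z(-12) + (-5 + ((-4 + 0) + 6))²) = -23*(4*(-12)² + (-5 + ((-4 + 0) + 6))²) = -23*(4*144 + (-5 + (-4 + 6))²) = -23*(576 + (-5 + 2)²) = -23*(576 + (-3)²) = -23*(576 + 9) = -23*585 = -13455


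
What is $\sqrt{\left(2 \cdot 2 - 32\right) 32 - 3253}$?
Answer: $3 i \sqrt{461} \approx 64.413 i$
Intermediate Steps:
$\sqrt{\left(2 \cdot 2 - 32\right) 32 - 3253} = \sqrt{\left(4 - 32\right) 32 - 3253} = \sqrt{\left(-28\right) 32 - 3253} = \sqrt{-896 - 3253} = \sqrt{-4149} = 3 i \sqrt{461}$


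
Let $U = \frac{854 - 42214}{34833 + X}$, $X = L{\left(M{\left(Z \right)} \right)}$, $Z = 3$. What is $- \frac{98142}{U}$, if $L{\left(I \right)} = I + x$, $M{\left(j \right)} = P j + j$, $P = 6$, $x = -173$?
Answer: $\frac{154711941}{1880} \approx 82294.0$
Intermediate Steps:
$M{\left(j \right)} = 7 j$ ($M{\left(j \right)} = 6 j + j = 7 j$)
$L{\left(I \right)} = -173 + I$ ($L{\left(I \right)} = I - 173 = -173 + I$)
$X = -152$ ($X = -173 + 7 \cdot 3 = -173 + 21 = -152$)
$U = - \frac{41360}{34681}$ ($U = \frac{854 - 42214}{34833 - 152} = - \frac{41360}{34681} \approx -1.1926$)
$- \frac{98142}{U} = - \frac{98142}{- \frac{41360}{34681}} = \left(-98142\right) \left(- \frac{34681}{41360}\right) = \frac{154711941}{1880}$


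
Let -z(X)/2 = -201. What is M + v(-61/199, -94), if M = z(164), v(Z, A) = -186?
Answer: 216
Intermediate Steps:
z(X) = 402 (z(X) = -2*(-201) = 402)
M = 402
M + v(-61/199, -94) = 402 - 186 = 216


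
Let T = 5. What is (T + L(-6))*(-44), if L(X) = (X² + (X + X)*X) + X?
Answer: -4708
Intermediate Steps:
L(X) = X + 3*X² (L(X) = (X² + (2*X)*X) + X = (X² + 2*X²) + X = 3*X² + X = X + 3*X²)
(T + L(-6))*(-44) = (5 - 6*(1 + 3*(-6)))*(-44) = (5 - 6*(1 - 18))*(-44) = (5 - 6*(-17))*(-44) = (5 + 102)*(-44) = 107*(-44) = -4708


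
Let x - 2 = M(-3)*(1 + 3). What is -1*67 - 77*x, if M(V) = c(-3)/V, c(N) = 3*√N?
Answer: -221 + 308*I*√3 ≈ -221.0 + 533.47*I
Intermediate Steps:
M(V) = 3*I*√3/V (M(V) = (3*√(-3))/V = (3*(I*√3))/V = (3*I*√3)/V = 3*I*√3/V)
x = 2 - 4*I*√3 (x = 2 + (3*I*√3/(-3))*(1 + 3) = 2 + (3*I*√3*(-⅓))*4 = 2 - I*√3*4 = 2 - 4*I*√3 ≈ 2.0 - 6.9282*I)
-1*67 - 77*x = -1*67 - 77*(2 - 4*I*√3) = -67 + (-154 + 308*I*√3) = -221 + 308*I*√3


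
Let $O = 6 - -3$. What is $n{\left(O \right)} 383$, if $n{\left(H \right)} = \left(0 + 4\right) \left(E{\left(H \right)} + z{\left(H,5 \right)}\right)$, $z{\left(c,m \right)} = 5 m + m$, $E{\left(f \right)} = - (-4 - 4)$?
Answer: $58216$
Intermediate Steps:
$O = 9$ ($O = 6 + 3 = 9$)
$E{\left(f \right)} = 8$ ($E{\left(f \right)} = \left(-1\right) \left(-8\right) = 8$)
$z{\left(c,m \right)} = 6 m$
$n{\left(H \right)} = 152$ ($n{\left(H \right)} = \left(0 + 4\right) \left(8 + 6 \cdot 5\right) = 4 \left(8 + 30\right) = 4 \cdot 38 = 152$)
$n{\left(O \right)} 383 = 152 \cdot 383 = 58216$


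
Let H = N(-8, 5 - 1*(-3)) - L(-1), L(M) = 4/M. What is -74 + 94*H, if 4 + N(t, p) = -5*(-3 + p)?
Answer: -2424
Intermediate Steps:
N(t, p) = 11 - 5*p (N(t, p) = -4 - 5*(-3 + p) = -4 + (15 - 5*p) = 11 - 5*p)
H = -25 (H = (11 - 5*(5 - 1*(-3))) - 4/(-1) = (11 - 5*(5 + 3)) - 4*(-1) = (11 - 5*8) - 1*(-4) = (11 - 40) + 4 = -29 + 4 = -25)
-74 + 94*H = -74 + 94*(-25) = -74 - 2350 = -2424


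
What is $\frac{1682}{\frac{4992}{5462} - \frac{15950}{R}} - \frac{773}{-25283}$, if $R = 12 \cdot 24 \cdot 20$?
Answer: $- \frac{66893533087859}{73782089467} \approx -906.64$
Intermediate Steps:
$R = 5760$ ($R = 288 \cdot 20 = 5760$)
$\frac{1682}{\frac{4992}{5462} - \frac{15950}{R}} - \frac{773}{-25283} = \frac{1682}{\frac{4992}{5462} - \frac{15950}{5760}} - \frac{773}{-25283} = \frac{1682}{4992 \cdot \frac{1}{5462} - \frac{1595}{576}} - - \frac{773}{25283} = \frac{1682}{\frac{2496}{2731} - \frac{1595}{576}} + \frac{773}{25283} = \frac{1682}{- \frac{2918249}{1573056}} + \frac{773}{25283} = 1682 \left(- \frac{1573056}{2918249}\right) + \frac{773}{25283} = - \frac{2645880192}{2918249} + \frac{773}{25283} = - \frac{66893533087859}{73782089467}$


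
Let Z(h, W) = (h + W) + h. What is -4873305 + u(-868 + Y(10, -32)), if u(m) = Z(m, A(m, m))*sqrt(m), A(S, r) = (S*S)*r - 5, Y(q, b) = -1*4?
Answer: -4873305 - 1326113194*I*sqrt(218) ≈ -4.8733e+6 - 1.958e+10*I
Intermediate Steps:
Y(q, b) = -4
A(S, r) = -5 + r*S**2 (A(S, r) = S**2*r - 5 = r*S**2 - 5 = -5 + r*S**2)
Z(h, W) = W + 2*h (Z(h, W) = (W + h) + h = W + 2*h)
u(m) = sqrt(m)*(-5 + m**3 + 2*m) (u(m) = ((-5 + m*m**2) + 2*m)*sqrt(m) = ((-5 + m**3) + 2*m)*sqrt(m) = (-5 + m**3 + 2*m)*sqrt(m) = sqrt(m)*(-5 + m**3 + 2*m))
-4873305 + u(-868 + Y(10, -32)) = -4873305 + sqrt(-868 - 4)*(-5 + (-868 - 4)**3 + 2*(-868 - 4)) = -4873305 + sqrt(-872)*(-5 + (-872)**3 + 2*(-872)) = -4873305 + (2*I*sqrt(218))*(-5 - 663054848 - 1744) = -4873305 + (2*I*sqrt(218))*(-663056597) = -4873305 - 1326113194*I*sqrt(218)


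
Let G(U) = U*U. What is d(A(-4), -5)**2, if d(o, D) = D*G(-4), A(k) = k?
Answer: 6400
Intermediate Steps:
G(U) = U**2
d(o, D) = 16*D (d(o, D) = D*(-4)**2 = D*16 = 16*D)
d(A(-4), -5)**2 = (16*(-5))**2 = (-80)**2 = 6400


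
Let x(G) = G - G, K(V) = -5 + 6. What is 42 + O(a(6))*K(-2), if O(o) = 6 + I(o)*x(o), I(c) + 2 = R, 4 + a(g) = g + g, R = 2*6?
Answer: 48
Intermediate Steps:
R = 12
a(g) = -4 + 2*g (a(g) = -4 + (g + g) = -4 + 2*g)
K(V) = 1
I(c) = 10 (I(c) = -2 + 12 = 10)
x(G) = 0
O(o) = 6 (O(o) = 6 + 10*0 = 6 + 0 = 6)
42 + O(a(6))*K(-2) = 42 + 6*1 = 42 + 6 = 48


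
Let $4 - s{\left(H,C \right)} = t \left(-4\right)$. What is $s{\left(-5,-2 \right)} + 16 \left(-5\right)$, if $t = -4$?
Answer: $-92$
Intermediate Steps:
$s{\left(H,C \right)} = -12$ ($s{\left(H,C \right)} = 4 - \left(-4\right) \left(-4\right) = 4 - 16 = -12$)
$s{\left(-5,-2 \right)} + 16 \left(-5\right) = -12 + 16 \left(-5\right) = -12 - 80 = -92$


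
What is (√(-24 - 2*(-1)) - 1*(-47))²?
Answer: (47 + I*√22)² ≈ 2187.0 + 440.9*I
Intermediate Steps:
(√(-24 - 2*(-1)) - 1*(-47))² = (√(-24 + 2) + 47)² = (√(-22) + 47)² = (I*√22 + 47)² = (47 + I*√22)²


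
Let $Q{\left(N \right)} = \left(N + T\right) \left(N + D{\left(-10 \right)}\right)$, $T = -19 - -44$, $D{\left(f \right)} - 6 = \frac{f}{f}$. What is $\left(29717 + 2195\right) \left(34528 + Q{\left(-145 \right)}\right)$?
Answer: $1630320256$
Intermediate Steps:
$D{\left(f \right)} = 7$ ($D{\left(f \right)} = 6 + \frac{f}{f} = 6 + 1 = 7$)
$T = 25$ ($T = -19 + 44 = 25$)
$Q{\left(N \right)} = \left(7 + N\right) \left(25 + N\right)$ ($Q{\left(N \right)} = \left(N + 25\right) \left(N + 7\right) = \left(25 + N\right) \left(7 + N\right) = \left(7 + N\right) \left(25 + N\right)$)
$\left(29717 + 2195\right) \left(34528 + Q{\left(-145 \right)}\right) = \left(29717 + 2195\right) \left(34528 + \left(175 + \left(-145\right)^{2} + 32 \left(-145\right)\right)\right) = 31912 \left(34528 + \left(175 + 21025 - 4640\right)\right) = 31912 \left(34528 + 16560\right) = 31912 \cdot 51088 = 1630320256$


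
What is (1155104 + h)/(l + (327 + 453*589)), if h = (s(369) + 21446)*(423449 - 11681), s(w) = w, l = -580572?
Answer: -2245968506/78357 ≈ -28663.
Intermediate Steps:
h = 8982718920 (h = (369 + 21446)*(423449 - 11681) = 21815*411768 = 8982718920)
(1155104 + h)/(l + (327 + 453*589)) = (1155104 + 8982718920)/(-580572 + (327 + 453*589)) = 8983874024/(-580572 + (327 + 266817)) = 8983874024/(-580572 + 267144) = 8983874024/(-313428) = 8983874024*(-1/313428) = -2245968506/78357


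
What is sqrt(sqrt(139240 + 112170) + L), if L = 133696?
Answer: sqrt(133696 + sqrt(251410)) ≈ 366.33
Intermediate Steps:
sqrt(sqrt(139240 + 112170) + L) = sqrt(sqrt(139240 + 112170) + 133696) = sqrt(sqrt(251410) + 133696) = sqrt(133696 + sqrt(251410))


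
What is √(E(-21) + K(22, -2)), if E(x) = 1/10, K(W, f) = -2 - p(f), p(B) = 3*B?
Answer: √410/10 ≈ 2.0248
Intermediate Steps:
K(W, f) = -2 - 3*f
E(x) = ⅒
√(E(-21) + K(22, -2)) = √(⅒ + (-2 - 3*(-2))) = √(⅒ + (-2 + 6)) = √(⅒ + 4) = √(41/10) = √410/10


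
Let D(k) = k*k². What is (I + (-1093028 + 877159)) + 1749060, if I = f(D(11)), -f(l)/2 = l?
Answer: 1530529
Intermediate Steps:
D(k) = k³
f(l) = -2*l
I = -2662 (I = -2*11³ = -2*1331 = -2662)
(I + (-1093028 + 877159)) + 1749060 = (-2662 + (-1093028 + 877159)) + 1749060 = (-2662 - 215869) + 1749060 = -218531 + 1749060 = 1530529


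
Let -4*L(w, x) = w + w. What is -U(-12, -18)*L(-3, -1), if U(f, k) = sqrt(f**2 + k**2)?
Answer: -9*sqrt(13) ≈ -32.450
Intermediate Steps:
L(w, x) = -w/2 (L(w, x) = -(w + w)/4 = -w/2)
-U(-12, -18)*L(-3, -1) = -sqrt((-12)**2 + (-18)**2)*(-1/2*(-3)) = -sqrt(144 + 324)*3/2 = -sqrt(468)*3/2 = -6*sqrt(13)*3/2 = -9*sqrt(13)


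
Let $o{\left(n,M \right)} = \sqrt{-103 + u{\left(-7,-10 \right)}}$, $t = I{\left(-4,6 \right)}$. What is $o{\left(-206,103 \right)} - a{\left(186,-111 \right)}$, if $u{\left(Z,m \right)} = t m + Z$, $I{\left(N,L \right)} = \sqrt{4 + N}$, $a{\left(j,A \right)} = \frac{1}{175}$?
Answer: $- \frac{1}{175} + i \sqrt{110} \approx -0.0057143 + 10.488 i$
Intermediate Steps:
$a{\left(j,A \right)} = \frac{1}{175}$
$t = 0$ ($t = \sqrt{4 - 4} = \sqrt{0} = 0$)
$u{\left(Z,m \right)} = Z$ ($u{\left(Z,m \right)} = 0 m + Z = 0 + Z = Z$)
$o{\left(n,M \right)} = i \sqrt{110}$ ($o{\left(n,M \right)} = \sqrt{-103 - 7} = \sqrt{-110} = i \sqrt{110}$)
$o{\left(-206,103 \right)} - a{\left(186,-111 \right)} = i \sqrt{110} - \frac{1}{175} = - \frac{1}{175} + i \sqrt{110}$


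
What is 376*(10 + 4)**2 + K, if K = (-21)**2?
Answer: 74137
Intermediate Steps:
K = 441
376*(10 + 4)**2 + K = 376*(10 + 4)**2 + 441 = 376*14**2 + 441 = 376*196 + 441 = 73696 + 441 = 74137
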